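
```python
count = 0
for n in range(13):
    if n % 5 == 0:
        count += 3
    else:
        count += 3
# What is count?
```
Trace:
  count=0
  count=3, n=0
  count=6, n=1
  count=9, n=2
  count=12, n=3
  count=15, n=4
  count=18, n=5
  count=21, n=6
  count=24, n=7
  count=27, n=8
  count=30, n=9
  count=33, n=10
  count=36, n=11
  count=39, n=12

Final answer: 39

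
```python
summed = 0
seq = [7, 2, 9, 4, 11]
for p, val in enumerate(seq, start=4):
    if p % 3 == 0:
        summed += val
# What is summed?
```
Trace:
  summed=0
  summed=0, p=4, val=7
  summed=0, p=5, val=2
  summed=9, p=6, val=9
  summed=9, p=7, val=4
  summed=9, p=8, val=11

Final answer: 9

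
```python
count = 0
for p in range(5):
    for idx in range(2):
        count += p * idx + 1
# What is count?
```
Trace:
  count=0
  count=1, p=0, idx=0
  count=2, p=0, idx=1
  count=3, p=1, idx=0
  count=5, p=1, idx=1
  count=6, p=2, idx=0
  count=9, p=2, idx=1
  count=10, p=3, idx=0
  count=14, p=3, idx=1
  count=15, p=4, idx=0
  count=20, p=4, idx=1

Final answer: 20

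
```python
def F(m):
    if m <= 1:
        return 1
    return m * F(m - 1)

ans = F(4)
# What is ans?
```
Call trace:
F(m=4)
  F(m=3)
    F(m=2)
      F(m=1)
      -> return 1
    -> return 2
  -> return 6
-> return 24

Final answer: 24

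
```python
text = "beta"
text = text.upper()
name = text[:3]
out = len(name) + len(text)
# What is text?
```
Trace:
  text='beta'
  text='BETA'
  text='BETA', name='BET'
  text='BETA', name='BET', out=7

Final answer: 'BETA'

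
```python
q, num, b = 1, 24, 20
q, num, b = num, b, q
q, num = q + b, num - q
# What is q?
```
Trace:
  q=1, num=24, b=20
  q=24, num=20, b=1
  q=25, num=-4, b=1

Final answer: 25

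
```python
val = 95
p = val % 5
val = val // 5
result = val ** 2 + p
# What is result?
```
Trace:
  val=95
  val=95, p=0
  val=19, p=0
  val=19, p=0, result=361

Final answer: 361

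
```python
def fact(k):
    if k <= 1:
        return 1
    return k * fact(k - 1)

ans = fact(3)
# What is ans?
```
Call trace:
fact(k=3)
  fact(k=2)
    fact(k=1)
    -> return 1
  -> return 2
-> return 6

Final answer: 6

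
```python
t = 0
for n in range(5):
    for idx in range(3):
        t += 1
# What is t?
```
Trace:
  t=0
  t=1, n=0, idx=0
  t=2, n=0, idx=1
  t=3, n=0, idx=2
  t=4, n=1, idx=0
  t=5, n=1, idx=1
  t=6, n=1, idx=2
  t=7, n=2, idx=0
  t=8, n=2, idx=1
  t=9, n=2, idx=2
  t=10, n=3, idx=0
  t=11, n=3, idx=1
  t=12, n=3, idx=2
  t=13, n=4, idx=0
  t=14, n=4, idx=1
  t=15, n=4, idx=2

Final answer: 15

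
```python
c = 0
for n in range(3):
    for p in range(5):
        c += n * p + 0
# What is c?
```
Trace:
  c=0
  c=0, n=0, p=0
  c=0, n=0, p=1
  c=0, n=0, p=2
  c=0, n=0, p=3
  c=0, n=0, p=4
  c=0, n=1, p=0
  c=1, n=1, p=1
  c=3, n=1, p=2
  c=6, n=1, p=3
  c=10, n=1, p=4
  c=10, n=2, p=0
  c=12, n=2, p=1
  c=16, n=2, p=2
  c=22, n=2, p=3
  c=30, n=2, p=4

Final answer: 30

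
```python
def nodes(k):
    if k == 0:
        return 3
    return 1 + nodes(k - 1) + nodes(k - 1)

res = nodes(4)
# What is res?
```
Call trace (a repeated sub-call is expanded the first time; later identical calls just restate its return value):
nodes(k=4)
  nodes(k=3)
    nodes(k=2)
      nodes(k=1)
        nodes(k=0)
        -> return 3
        nodes(k=0)
        -> return 3
      -> return 7
      nodes(k=1) -> return 7  (same call as traced above)
    -> return 15
    nodes(k=2) -> return 15  (same call as traced above)
  -> return 31
  nodes(k=3) -> return 31  (same call as traced above)
-> return 63

Final answer: 63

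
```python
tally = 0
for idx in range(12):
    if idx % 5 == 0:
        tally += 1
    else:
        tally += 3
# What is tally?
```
Trace:
  tally=0
  tally=1, idx=0
  tally=4, idx=1
  tally=7, idx=2
  tally=10, idx=3
  tally=13, idx=4
  tally=14, idx=5
  tally=17, idx=6
  tally=20, idx=7
  tally=23, idx=8
  tally=26, idx=9
  tally=27, idx=10
  tally=30, idx=11

Final answer: 30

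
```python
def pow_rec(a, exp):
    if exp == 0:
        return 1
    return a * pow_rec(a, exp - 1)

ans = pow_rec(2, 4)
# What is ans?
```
Call trace:
pow_rec(a=2, exp=4)
  pow_rec(a=2, exp=3)
    pow_rec(a=2, exp=2)
      pow_rec(a=2, exp=1)
        pow_rec(a=2, exp=0)
        -> return 1
      -> return 2
    -> return 4
  -> return 8
-> return 16

Final answer: 16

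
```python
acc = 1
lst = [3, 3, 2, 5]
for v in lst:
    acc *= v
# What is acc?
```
Trace:
  acc=1
  acc=3, v=3
  acc=9, v=3
  acc=18, v=2
  acc=90, v=5

Final answer: 90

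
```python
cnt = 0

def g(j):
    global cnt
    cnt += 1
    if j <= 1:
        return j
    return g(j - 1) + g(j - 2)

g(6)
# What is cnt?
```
Call trace (a repeated sub-call is expanded the first time; later identical calls just restate its return value):
g(j=6)
  g(j=5)
    g(j=4)
      g(j=3)
        g(j=2)
          g(j=1)
          -> return 1
          g(j=0)
          -> return 0
        -> return 1
        g(j=1)
        -> return 1
      -> return 2
      g(j=2) -> return 1  (same call as traced above)
    -> return 3
    g(j=3) -> return 2  (same call as traced above)
  -> return 5
  g(j=4) -> return 3  (same call as traced above)
-> return 8

cnt is incremented once per call, so count the calls in each subtree. Let C(j) = number of calls made by g(j).
C(0) = C(1) = 1 (base case, no recursion); C(j) = 1 + C(j - 1) + C(j - 2) otherwise.
C(2) = 1 + C(1) + C(0) = 1 + 1 + 1 = 3
C(3) = 1 + C(2) + C(1) = 1 + 3 + 1 = 5
C(4) = 1 + C(3) + C(2) = 1 + 5 + 3 = 9
C(5) = 1 + C(4) + C(3) = 1 + 9 + 5 = 15
C(6) = 1 + C(5) + C(4) = 1 + 15 + 9 = 25
cnt = C(6) = 25

Final answer: 25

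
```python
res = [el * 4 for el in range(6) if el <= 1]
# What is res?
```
Trace:
  el=0
  el=1
  el=2
  el=3
  el=4
  el=5
  res=[0, 4]

Final answer: [0, 4]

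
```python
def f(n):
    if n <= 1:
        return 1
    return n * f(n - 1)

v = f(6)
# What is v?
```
Call trace:
f(n=6)
  f(n=5)
    f(n=4)
      f(n=3)
        f(n=2)
          f(n=1)
          -> return 1
        -> return 2
      -> return 6
    -> return 24
  -> return 120
-> return 720

Final answer: 720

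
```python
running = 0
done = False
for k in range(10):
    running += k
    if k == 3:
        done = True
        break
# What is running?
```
Trace:
  running=0
  running=0, done=False
  running=0, done=False, k=0
  running=1, done=False, k=1
  running=3, done=False, k=2
  running=6, done=True, k=3

Final answer: 6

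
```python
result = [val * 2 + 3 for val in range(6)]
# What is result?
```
Trace:
  val=0
  val=1
  val=2
  val=3
  val=4
  val=5
  result=[3, 5, 7, 9, 11, 13]

Final answer: [3, 5, 7, 9, 11, 13]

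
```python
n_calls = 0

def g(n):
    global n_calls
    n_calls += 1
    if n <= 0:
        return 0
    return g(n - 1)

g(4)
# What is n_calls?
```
Call trace:
g(n=4)
  g(n=3)
    g(n=2)
      g(n=1)
        g(n=0)
        -> return 0
      -> return 0
    -> return 0
  -> return 0
-> return 0

n_calls is incremented once per call. g is entered once for each n = 4, 3, 2, 1, 0 (the n <= 0 call returns without recursing), i.e. 4 + 1 calls.
n_calls = 5

Final answer: 5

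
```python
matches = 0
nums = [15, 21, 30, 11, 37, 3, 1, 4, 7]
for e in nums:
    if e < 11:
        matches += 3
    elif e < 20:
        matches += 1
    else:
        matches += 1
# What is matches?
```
Trace:
  matches=0
  matches=1, e=15
  matches=2, e=21
  matches=3, e=30
  matches=4, e=11
  matches=5, e=37
  matches=8, e=3
  matches=11, e=1
  matches=14, e=4
  matches=17, e=7

Final answer: 17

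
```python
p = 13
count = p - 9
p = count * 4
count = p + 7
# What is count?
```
Trace:
  p=13
  p=13, count=4
  p=16, count=4
  p=16, count=23

Final answer: 23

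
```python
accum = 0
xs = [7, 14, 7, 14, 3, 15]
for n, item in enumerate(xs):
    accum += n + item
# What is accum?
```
Trace:
  accum=0
  accum=7, n=0, item=7
  accum=22, n=1, item=14
  accum=31, n=2, item=7
  accum=48, n=3, item=14
  accum=55, n=4, item=3
  accum=75, n=5, item=15

Final answer: 75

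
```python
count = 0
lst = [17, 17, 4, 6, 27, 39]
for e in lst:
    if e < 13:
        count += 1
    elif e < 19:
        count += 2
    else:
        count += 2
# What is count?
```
Trace:
  count=0
  count=2, e=17
  count=4, e=17
  count=5, e=4
  count=6, e=6
  count=8, e=27
  count=10, e=39

Final answer: 10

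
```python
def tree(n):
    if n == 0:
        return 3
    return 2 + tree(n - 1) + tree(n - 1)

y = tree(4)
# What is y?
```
Call trace (a repeated sub-call is expanded the first time; later identical calls just restate its return value):
tree(n=4)
  tree(n=3)
    tree(n=2)
      tree(n=1)
        tree(n=0)
        -> return 3
        tree(n=0)
        -> return 3
      -> return 8
      tree(n=1) -> return 8  (same call as traced above)
    -> return 18
    tree(n=2) -> return 18  (same call as traced above)
  -> return 38
  tree(n=3) -> return 38  (same call as traced above)
-> return 78

Final answer: 78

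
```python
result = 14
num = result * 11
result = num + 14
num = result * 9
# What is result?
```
Trace:
  result=14
  result=14, num=154
  result=168, num=154
  result=168, num=1512

Final answer: 168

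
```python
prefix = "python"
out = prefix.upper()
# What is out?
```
Trace:
  prefix='python'
  prefix='python', out='PYTHON'

Final answer: 'PYTHON'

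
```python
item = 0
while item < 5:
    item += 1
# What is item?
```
Trace:
  item=0
  item=1
  item=2
  item=3
  item=4
  item=5

Final answer: 5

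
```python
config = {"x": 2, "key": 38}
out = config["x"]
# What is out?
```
Trace:
  config={'x': 2, 'key': 38}
  config={'x': 2, 'key': 38}, out=2

Final answer: 2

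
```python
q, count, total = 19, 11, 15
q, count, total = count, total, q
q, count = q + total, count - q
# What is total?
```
Trace:
  q=19, count=11, total=15
  q=11, count=15, total=19
  q=30, count=4, total=19

Final answer: 19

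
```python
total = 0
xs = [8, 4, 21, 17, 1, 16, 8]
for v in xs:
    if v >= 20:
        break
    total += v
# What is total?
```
Trace:
  total=0
  total=8, v=8
  total=12, v=4
  total=12, v=21

Final answer: 12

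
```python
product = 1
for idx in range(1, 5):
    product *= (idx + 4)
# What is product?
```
Trace:
  product=1
  product=5, idx=1
  product=30, idx=2
  product=210, idx=3
  product=1680, idx=4

Final answer: 1680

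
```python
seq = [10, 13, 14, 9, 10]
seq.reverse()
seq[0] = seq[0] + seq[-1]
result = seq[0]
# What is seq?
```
Trace:
  seq=[10, 13, 14, 9, 10]
  seq=[10, 9, 14, 13, 10]
  seq=[20, 9, 14, 13, 10]
  seq=[20, 9, 14, 13, 10], result=20

Final answer: [20, 9, 14, 13, 10]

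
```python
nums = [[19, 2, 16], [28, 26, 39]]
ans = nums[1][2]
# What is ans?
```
Trace:
  nums=[[19, 2, 16], [28, 26, 39]]
  nums=[[19, 2, 16], [28, 26, 39]], ans=39

Final answer: 39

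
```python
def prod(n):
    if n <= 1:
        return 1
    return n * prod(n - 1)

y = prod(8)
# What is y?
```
Call trace:
prod(n=8)
  prod(n=7)
    prod(n=6)
      prod(n=5)
        prod(n=4)
          prod(n=3)
            prod(n=2)
              prod(n=1)
              -> return 1
            -> return 2
          -> return 6
        -> return 24
      -> return 120
    -> return 720
  -> return 5040
-> return 40320

Final answer: 40320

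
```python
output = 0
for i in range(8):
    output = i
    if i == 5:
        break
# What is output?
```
Trace:
  output=0
  output=0, i=0
  output=1, i=1
  output=2, i=2
  output=3, i=3
  output=4, i=4
  output=5, i=5

Final answer: 5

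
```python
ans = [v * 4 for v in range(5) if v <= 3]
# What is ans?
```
Trace:
  v=0
  v=1
  v=2
  v=3
  v=4
  ans=[0, 4, 8, 12]

Final answer: [0, 4, 8, 12]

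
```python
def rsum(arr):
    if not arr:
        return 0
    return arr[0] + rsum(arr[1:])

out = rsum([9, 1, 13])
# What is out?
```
Call trace:
rsum(arr=[9, 1, 13])
  rsum(arr=[1, 13])
    rsum(arr=[13])
      rsum(arr=[])
      -> return 0
    -> return 13
  -> return 14
-> return 23

Final answer: 23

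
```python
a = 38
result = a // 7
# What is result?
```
Trace:
  a=38
  a=38, result=5

Final answer: 5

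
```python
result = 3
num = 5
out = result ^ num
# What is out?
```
Trace:
  result=3
  result=3, num=5
  result=3, num=5, out=6

Final answer: 6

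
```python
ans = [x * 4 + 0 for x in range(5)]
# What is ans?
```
Trace:
  x=0
  x=1
  x=2
  x=3
  x=4
  ans=[0, 4, 8, 12, 16]

Final answer: [0, 4, 8, 12, 16]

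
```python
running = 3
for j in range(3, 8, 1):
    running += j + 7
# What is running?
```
Trace:
  running=3
  running=13, j=3
  running=24, j=4
  running=36, j=5
  running=49, j=6
  running=63, j=7

Final answer: 63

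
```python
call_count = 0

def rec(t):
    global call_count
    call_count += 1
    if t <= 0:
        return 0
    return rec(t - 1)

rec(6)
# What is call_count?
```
Call trace:
rec(t=6)
  rec(t=5)
    rec(t=4)
      rec(t=3)
        rec(t=2)
          rec(t=1)
            rec(t=0)
            -> return 0
          -> return 0
        -> return 0
      -> return 0
    -> return 0
  -> return 0
-> return 0

call_count is incremented once per call. rec is entered once for each t = 6, 5, 4, 3, 2, 1, 0 (the t <= 0 call returns without recursing), i.e. 6 + 1 calls.
call_count = 7

Final answer: 7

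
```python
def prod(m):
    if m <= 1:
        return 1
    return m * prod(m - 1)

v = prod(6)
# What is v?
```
Call trace:
prod(m=6)
  prod(m=5)
    prod(m=4)
      prod(m=3)
        prod(m=2)
          prod(m=1)
          -> return 1
        -> return 2
      -> return 6
    -> return 24
  -> return 120
-> return 720

Final answer: 720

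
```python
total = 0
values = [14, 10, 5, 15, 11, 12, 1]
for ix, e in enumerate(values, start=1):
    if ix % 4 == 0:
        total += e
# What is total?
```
Trace:
  total=0
  total=0, ix=1, e=14
  total=0, ix=2, e=10
  total=0, ix=3, e=5
  total=15, ix=4, e=15
  total=15, ix=5, e=11
  total=15, ix=6, e=12
  total=15, ix=7, e=1

Final answer: 15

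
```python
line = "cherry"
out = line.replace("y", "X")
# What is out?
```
Trace:
  line='cherry'
  line='cherry', out='cherrX'

Final answer: 'cherrX'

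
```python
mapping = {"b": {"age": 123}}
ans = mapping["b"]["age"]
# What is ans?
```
Trace:
  mapping={'b': {'age': 123}}
  mapping={'b': {'age': 123}}, ans=123

Final answer: 123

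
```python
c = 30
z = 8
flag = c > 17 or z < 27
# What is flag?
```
Trace:
  c=30
  c=30, z=8
  c=30, z=8, flag=True

Final answer: True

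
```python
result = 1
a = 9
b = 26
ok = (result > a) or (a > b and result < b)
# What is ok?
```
Trace:
  result=1
  result=1, a=9
  result=1, a=9, b=26
  result=1, a=9, b=26, ok=False

Final answer: False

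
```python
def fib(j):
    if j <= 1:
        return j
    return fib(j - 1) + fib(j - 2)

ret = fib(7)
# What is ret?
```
Call trace (a repeated sub-call is expanded the first time; later identical calls just restate its return value):
fib(j=7)
  fib(j=6)
    fib(j=5)
      fib(j=4)
        fib(j=3)
          fib(j=2)
            fib(j=1)
            -> return 1
            fib(j=0)
            -> return 0
          -> return 1
          fib(j=1)
          -> return 1
        -> return 2
        fib(j=2) -> return 1  (same call as traced above)
      -> return 3
      fib(j=3) -> return 2  (same call as traced above)
    -> return 5
    fib(j=4) -> return 3  (same call as traced above)
  -> return 8
  fib(j=5) -> return 5  (same call as traced above)
-> return 13

Final answer: 13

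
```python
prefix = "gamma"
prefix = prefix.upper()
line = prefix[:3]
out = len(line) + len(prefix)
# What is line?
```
Trace:
  prefix='gamma'
  prefix='GAMMA'
  prefix='GAMMA', line='GAM'
  prefix='GAMMA', line='GAM', out=8

Final answer: 'GAM'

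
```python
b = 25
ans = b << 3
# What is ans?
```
Trace:
  b=25
  b=25, ans=200

Final answer: 200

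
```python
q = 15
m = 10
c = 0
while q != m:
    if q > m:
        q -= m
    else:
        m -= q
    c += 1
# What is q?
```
Trace:
  q=15
  q=15, m=10
  q=15, m=10, c=0
  q=5, m=10, c=1
  q=5, m=5, c=2

Final answer: 5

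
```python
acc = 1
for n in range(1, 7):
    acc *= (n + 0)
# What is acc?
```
Trace:
  acc=1
  acc=1, n=1
  acc=2, n=2
  acc=6, n=3
  acc=24, n=4
  acc=120, n=5
  acc=720, n=6

Final answer: 720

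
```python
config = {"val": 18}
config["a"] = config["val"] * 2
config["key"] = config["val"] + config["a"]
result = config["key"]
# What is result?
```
Trace:
  config={'val': 18}
  config={'val': 18, 'a': 36}
  config={'val': 18, 'a': 36, 'key': 54}
  config={'val': 18, 'a': 36, 'key': 54}, result=54

Final answer: 54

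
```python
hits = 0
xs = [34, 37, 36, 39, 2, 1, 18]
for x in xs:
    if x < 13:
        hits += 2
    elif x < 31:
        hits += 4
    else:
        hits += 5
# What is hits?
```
Trace:
  hits=0
  hits=5, x=34
  hits=10, x=37
  hits=15, x=36
  hits=20, x=39
  hits=22, x=2
  hits=24, x=1
  hits=28, x=18

Final answer: 28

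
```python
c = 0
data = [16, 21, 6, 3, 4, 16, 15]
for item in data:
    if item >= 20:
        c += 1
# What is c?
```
Trace:
  c=0
  c=0, item=16
  c=1, item=21
  c=1, item=6
  c=1, item=3
  c=1, item=4
  c=1, item=16
  c=1, item=15

Final answer: 1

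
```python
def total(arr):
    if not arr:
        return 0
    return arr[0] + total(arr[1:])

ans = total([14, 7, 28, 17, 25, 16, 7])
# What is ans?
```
Call trace:
total(arr=[14, 7, 28, 17, 25, 16, 7])
  total(arr=[7, 28, 17, 25, 16, 7])
    total(arr=[28, 17, 25, 16, 7])
      total(arr=[17, 25, 16, 7])
        total(arr=[25, 16, 7])
          total(arr=[16, 7])
            total(arr=[7])
              total(arr=[])
              -> return 0
            -> return 7
          -> return 23
        -> return 48
      -> return 65
    -> return 93
  -> return 100
-> return 114

Final answer: 114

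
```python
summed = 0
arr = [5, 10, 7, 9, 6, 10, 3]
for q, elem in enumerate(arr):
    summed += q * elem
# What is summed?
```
Trace:
  summed=0
  summed=0, q=0, elem=5
  summed=10, q=1, elem=10
  summed=24, q=2, elem=7
  summed=51, q=3, elem=9
  summed=75, q=4, elem=6
  summed=125, q=5, elem=10
  summed=143, q=6, elem=3

Final answer: 143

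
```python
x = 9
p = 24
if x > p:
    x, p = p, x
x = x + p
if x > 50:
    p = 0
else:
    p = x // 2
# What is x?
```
Trace:
  x=9
  x=9, p=24
  x=9, p=24
  x=33, p=24
  x=33, p=16

Final answer: 33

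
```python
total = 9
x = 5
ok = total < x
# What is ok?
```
Trace:
  total=9
  total=9, x=5
  total=9, x=5, ok=False

Final answer: False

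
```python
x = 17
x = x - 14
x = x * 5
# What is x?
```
Trace:
  x=17
  x=3
  x=15

Final answer: 15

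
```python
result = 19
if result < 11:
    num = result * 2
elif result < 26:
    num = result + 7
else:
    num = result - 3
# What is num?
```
Trace:
  result=19
  result=19, num=26

Final answer: 26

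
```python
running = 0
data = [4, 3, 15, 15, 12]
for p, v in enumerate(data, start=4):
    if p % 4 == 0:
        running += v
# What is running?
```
Trace:
  running=0
  running=4, p=4, v=4
  running=4, p=5, v=3
  running=4, p=6, v=15
  running=4, p=7, v=15
  running=16, p=8, v=12

Final answer: 16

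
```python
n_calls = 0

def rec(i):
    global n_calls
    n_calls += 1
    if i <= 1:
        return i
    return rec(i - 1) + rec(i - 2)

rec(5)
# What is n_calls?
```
Call trace (a repeated sub-call is expanded the first time; later identical calls just restate its return value):
rec(i=5)
  rec(i=4)
    rec(i=3)
      rec(i=2)
        rec(i=1)
        -> return 1
        rec(i=0)
        -> return 0
      -> return 1
      rec(i=1)
      -> return 1
    -> return 2
    rec(i=2) -> return 1  (same call as traced above)
  -> return 3
  rec(i=3) -> return 2  (same call as traced above)
-> return 5

n_calls is incremented once per call, so count the calls in each subtree. Let C(i) = number of calls made by rec(i).
C(0) = C(1) = 1 (base case, no recursion); C(i) = 1 + C(i - 1) + C(i - 2) otherwise.
C(2) = 1 + C(1) + C(0) = 1 + 1 + 1 = 3
C(3) = 1 + C(2) + C(1) = 1 + 3 + 1 = 5
C(4) = 1 + C(3) + C(2) = 1 + 5 + 3 = 9
C(5) = 1 + C(4) + C(3) = 1 + 9 + 5 = 15
n_calls = C(5) = 15

Final answer: 15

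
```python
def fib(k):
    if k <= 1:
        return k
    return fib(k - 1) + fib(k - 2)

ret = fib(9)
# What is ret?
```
Call trace (a repeated sub-call is expanded the first time; later identical calls just restate its return value):
fib(k=9)
  fib(k=8)
    fib(k=7)
      fib(k=6)
        fib(k=5)
          fib(k=4)
            fib(k=3)
              fib(k=2)
                fib(k=1)
                -> return 1
                fib(k=0)
                -> return 0
              -> return 1
              fib(k=1)
              -> return 1
            -> return 2
            fib(k=2) -> return 1  (same call as traced above)
          -> return 3
          fib(k=3) -> return 2  (same call as traced above)
        -> return 5
        fib(k=4) -> return 3  (same call as traced above)
      -> return 8
      fib(k=5) -> return 5  (same call as traced above)
    -> return 13
    fib(k=6) -> return 8  (same call as traced above)
  -> return 21
  fib(k=7) -> return 13  (same call as traced above)
-> return 34

Final answer: 34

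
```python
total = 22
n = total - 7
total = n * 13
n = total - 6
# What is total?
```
Trace:
  total=22
  total=22, n=15
  total=195, n=15
  total=195, n=189

Final answer: 195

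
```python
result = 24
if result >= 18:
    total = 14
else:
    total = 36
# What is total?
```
Trace:
  result=24
  result=24, total=14

Final answer: 14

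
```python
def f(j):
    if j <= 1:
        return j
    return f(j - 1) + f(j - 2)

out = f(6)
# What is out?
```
Call trace (a repeated sub-call is expanded the first time; later identical calls just restate its return value):
f(j=6)
  f(j=5)
    f(j=4)
      f(j=3)
        f(j=2)
          f(j=1)
          -> return 1
          f(j=0)
          -> return 0
        -> return 1
        f(j=1)
        -> return 1
      -> return 2
      f(j=2) -> return 1  (same call as traced above)
    -> return 3
    f(j=3) -> return 2  (same call as traced above)
  -> return 5
  f(j=4) -> return 3  (same call as traced above)
-> return 8

Final answer: 8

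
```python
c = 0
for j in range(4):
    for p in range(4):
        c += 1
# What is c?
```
Trace:
  c=0
  c=1, j=0, p=0
  c=2, j=0, p=1
  c=3, j=0, p=2
  c=4, j=0, p=3
  c=5, j=1, p=0
  c=6, j=1, p=1
  c=7, j=1, p=2
  c=8, j=1, p=3
  c=9, j=2, p=0
  c=10, j=2, p=1
  c=11, j=2, p=2
  c=12, j=2, p=3
  c=13, j=3, p=0
  c=14, j=3, p=1
  c=15, j=3, p=2
  c=16, j=3, p=3

Final answer: 16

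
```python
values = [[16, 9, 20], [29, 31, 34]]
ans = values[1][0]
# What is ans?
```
Trace:
  values=[[16, 9, 20], [29, 31, 34]]
  values=[[16, 9, 20], [29, 31, 34]], ans=29

Final answer: 29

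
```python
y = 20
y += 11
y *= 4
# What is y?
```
Trace:
  y=20
  y=31
  y=124

Final answer: 124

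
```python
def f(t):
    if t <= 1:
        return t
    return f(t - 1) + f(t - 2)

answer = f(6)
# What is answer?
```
Call trace (a repeated sub-call is expanded the first time; later identical calls just restate its return value):
f(t=6)
  f(t=5)
    f(t=4)
      f(t=3)
        f(t=2)
          f(t=1)
          -> return 1
          f(t=0)
          -> return 0
        -> return 1
        f(t=1)
        -> return 1
      -> return 2
      f(t=2) -> return 1  (same call as traced above)
    -> return 3
    f(t=3) -> return 2  (same call as traced above)
  -> return 5
  f(t=4) -> return 3  (same call as traced above)
-> return 8

Final answer: 8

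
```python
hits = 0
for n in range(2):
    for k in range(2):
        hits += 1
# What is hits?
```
Trace:
  hits=0
  hits=1, n=0, k=0
  hits=2, n=0, k=1
  hits=3, n=1, k=0
  hits=4, n=1, k=1

Final answer: 4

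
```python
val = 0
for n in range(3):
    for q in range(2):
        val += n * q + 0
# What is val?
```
Trace:
  val=0
  val=0, n=0, q=0
  val=0, n=0, q=1
  val=0, n=1, q=0
  val=1, n=1, q=1
  val=1, n=2, q=0
  val=3, n=2, q=1

Final answer: 3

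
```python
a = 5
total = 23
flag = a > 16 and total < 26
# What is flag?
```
Trace:
  a=5
  a=5, total=23
  a=5, total=23, flag=False

Final answer: False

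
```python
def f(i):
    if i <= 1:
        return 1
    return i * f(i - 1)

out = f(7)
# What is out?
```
Call trace:
f(i=7)
  f(i=6)
    f(i=5)
      f(i=4)
        f(i=3)
          f(i=2)
            f(i=1)
            -> return 1
          -> return 2
        -> return 6
      -> return 24
    -> return 120
  -> return 720
-> return 5040

Final answer: 5040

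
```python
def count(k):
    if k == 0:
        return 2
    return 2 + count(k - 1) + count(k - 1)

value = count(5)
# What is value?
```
Call trace (a repeated sub-call is expanded the first time; later identical calls just restate its return value):
count(k=5)
  count(k=4)
    count(k=3)
      count(k=2)
        count(k=1)
          count(k=0)
          -> return 2
          count(k=0)
          -> return 2
        -> return 6
        count(k=1) -> return 6  (same call as traced above)
      -> return 14
      count(k=2) -> return 14  (same call as traced above)
    -> return 30
    count(k=3) -> return 30  (same call as traced above)
  -> return 62
  count(k=4) -> return 62  (same call as traced above)
-> return 126

Final answer: 126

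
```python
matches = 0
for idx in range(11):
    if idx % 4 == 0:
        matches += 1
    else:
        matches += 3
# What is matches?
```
Trace:
  matches=0
  matches=1, idx=0
  matches=4, idx=1
  matches=7, idx=2
  matches=10, idx=3
  matches=11, idx=4
  matches=14, idx=5
  matches=17, idx=6
  matches=20, idx=7
  matches=21, idx=8
  matches=24, idx=9
  matches=27, idx=10

Final answer: 27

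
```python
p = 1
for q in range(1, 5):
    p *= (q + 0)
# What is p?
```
Trace:
  p=1
  p=1, q=1
  p=2, q=2
  p=6, q=3
  p=24, q=4

Final answer: 24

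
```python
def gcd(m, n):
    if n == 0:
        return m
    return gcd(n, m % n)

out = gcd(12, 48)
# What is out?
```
Call trace:
gcd(m=12, n=48)
  gcd(m=48, n=12)
    gcd(m=12, n=0)
    -> return 12
  -> return 12
-> return 12

Final answer: 12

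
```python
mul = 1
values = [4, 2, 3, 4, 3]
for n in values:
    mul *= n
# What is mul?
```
Trace:
  mul=1
  mul=4, n=4
  mul=8, n=2
  mul=24, n=3
  mul=96, n=4
  mul=288, n=3

Final answer: 288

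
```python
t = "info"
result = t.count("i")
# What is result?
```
Trace:
  t='info'
  t='info', result=1

Final answer: 1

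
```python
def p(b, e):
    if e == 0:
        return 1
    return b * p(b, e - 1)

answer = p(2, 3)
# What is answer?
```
Call trace:
p(b=2, e=3)
  p(b=2, e=2)
    p(b=2, e=1)
      p(b=2, e=0)
      -> return 1
    -> return 2
  -> return 4
-> return 8

Final answer: 8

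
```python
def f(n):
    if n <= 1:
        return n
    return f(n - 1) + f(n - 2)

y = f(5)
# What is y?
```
Call trace (a repeated sub-call is expanded the first time; later identical calls just restate its return value):
f(n=5)
  f(n=4)
    f(n=3)
      f(n=2)
        f(n=1)
        -> return 1
        f(n=0)
        -> return 0
      -> return 1
      f(n=1)
      -> return 1
    -> return 2
    f(n=2) -> return 1  (same call as traced above)
  -> return 3
  f(n=3) -> return 2  (same call as traced above)
-> return 5

Final answer: 5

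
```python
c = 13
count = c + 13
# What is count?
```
Trace:
  c=13
  c=13, count=26

Final answer: 26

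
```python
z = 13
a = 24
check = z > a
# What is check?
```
Trace:
  z=13
  z=13, a=24
  z=13, a=24, check=False

Final answer: False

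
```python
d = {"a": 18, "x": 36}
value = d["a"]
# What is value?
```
Trace:
  d={'a': 18, 'x': 36}
  d={'a': 18, 'x': 36}, value=18

Final answer: 18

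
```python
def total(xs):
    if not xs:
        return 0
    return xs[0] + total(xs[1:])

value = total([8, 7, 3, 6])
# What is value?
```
Call trace:
total(xs=[8, 7, 3, 6])
  total(xs=[7, 3, 6])
    total(xs=[3, 6])
      total(xs=[6])
        total(xs=[])
        -> return 0
      -> return 6
    -> return 9
  -> return 16
-> return 24

Final answer: 24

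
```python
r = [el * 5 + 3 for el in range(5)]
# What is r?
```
Trace:
  el=0
  el=1
  el=2
  el=3
  el=4
  r=[3, 8, 13, 18, 23]

Final answer: [3, 8, 13, 18, 23]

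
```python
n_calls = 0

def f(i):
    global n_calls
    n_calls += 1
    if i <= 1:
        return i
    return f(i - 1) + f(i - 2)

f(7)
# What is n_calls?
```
Call trace (a repeated sub-call is expanded the first time; later identical calls just restate its return value):
f(i=7)
  f(i=6)
    f(i=5)
      f(i=4)
        f(i=3)
          f(i=2)
            f(i=1)
            -> return 1
            f(i=0)
            -> return 0
          -> return 1
          f(i=1)
          -> return 1
        -> return 2
        f(i=2) -> return 1  (same call as traced above)
      -> return 3
      f(i=3) -> return 2  (same call as traced above)
    -> return 5
    f(i=4) -> return 3  (same call as traced above)
  -> return 8
  f(i=5) -> return 5  (same call as traced above)
-> return 13

n_calls is incremented once per call, so count the calls in each subtree. Let C(i) = number of calls made by f(i).
C(0) = C(1) = 1 (base case, no recursion); C(i) = 1 + C(i - 1) + C(i - 2) otherwise.
C(2) = 1 + C(1) + C(0) = 1 + 1 + 1 = 3
C(3) = 1 + C(2) + C(1) = 1 + 3 + 1 = 5
C(4) = 1 + C(3) + C(2) = 1 + 5 + 3 = 9
C(5) = 1 + C(4) + C(3) = 1 + 9 + 5 = 15
C(6) = 1 + C(5) + C(4) = 1 + 15 + 9 = 25
C(7) = 1 + C(6) + C(5) = 1 + 25 + 15 = 41
n_calls = C(7) = 41

Final answer: 41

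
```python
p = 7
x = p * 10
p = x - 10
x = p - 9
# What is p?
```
Trace:
  p=7
  p=7, x=70
  p=60, x=70
  p=60, x=51

Final answer: 60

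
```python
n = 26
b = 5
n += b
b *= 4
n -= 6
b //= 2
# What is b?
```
Trace:
  n=26
  n=26, b=5
  n=31, b=5
  n=31, b=20
  n=25, b=20
  n=25, b=10

Final answer: 10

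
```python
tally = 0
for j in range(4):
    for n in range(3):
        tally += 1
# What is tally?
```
Trace:
  tally=0
  tally=1, j=0, n=0
  tally=2, j=0, n=1
  tally=3, j=0, n=2
  tally=4, j=1, n=0
  tally=5, j=1, n=1
  tally=6, j=1, n=2
  tally=7, j=2, n=0
  tally=8, j=2, n=1
  tally=9, j=2, n=2
  tally=10, j=3, n=0
  tally=11, j=3, n=1
  tally=12, j=3, n=2

Final answer: 12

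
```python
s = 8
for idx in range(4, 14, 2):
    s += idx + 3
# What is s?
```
Trace:
  s=8
  s=15, idx=4
  s=24, idx=6
  s=35, idx=8
  s=48, idx=10
  s=63, idx=12

Final answer: 63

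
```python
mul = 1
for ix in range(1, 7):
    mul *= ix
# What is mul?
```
Trace:
  mul=1
  mul=1, ix=1
  mul=2, ix=2
  mul=6, ix=3
  mul=24, ix=4
  mul=120, ix=5
  mul=720, ix=6

Final answer: 720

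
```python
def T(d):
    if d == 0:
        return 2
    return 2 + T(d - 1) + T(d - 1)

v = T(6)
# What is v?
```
Call trace (a repeated sub-call is expanded the first time; later identical calls just restate its return value):
T(d=6)
  T(d=5)
    T(d=4)
      T(d=3)
        T(d=2)
          T(d=1)
            T(d=0)
            -> return 2
            T(d=0)
            -> return 2
          -> return 6
          T(d=1) -> return 6  (same call as traced above)
        -> return 14
        T(d=2) -> return 14  (same call as traced above)
      -> return 30
      T(d=3) -> return 30  (same call as traced above)
    -> return 62
    T(d=4) -> return 62  (same call as traced above)
  -> return 126
  T(d=5) -> return 126  (same call as traced above)
-> return 254

Final answer: 254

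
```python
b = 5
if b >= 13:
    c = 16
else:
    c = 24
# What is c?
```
Trace:
  b=5
  b=5, c=24

Final answer: 24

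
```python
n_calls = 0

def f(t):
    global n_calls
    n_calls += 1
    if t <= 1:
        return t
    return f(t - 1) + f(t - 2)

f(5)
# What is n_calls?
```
Call trace (a repeated sub-call is expanded the first time; later identical calls just restate its return value):
f(t=5)
  f(t=4)
    f(t=3)
      f(t=2)
        f(t=1)
        -> return 1
        f(t=0)
        -> return 0
      -> return 1
      f(t=1)
      -> return 1
    -> return 2
    f(t=2) -> return 1  (same call as traced above)
  -> return 3
  f(t=3) -> return 2  (same call as traced above)
-> return 5

n_calls is incremented once per call, so count the calls in each subtree. Let C(t) = number of calls made by f(t).
C(0) = C(1) = 1 (base case, no recursion); C(t) = 1 + C(t - 1) + C(t - 2) otherwise.
C(2) = 1 + C(1) + C(0) = 1 + 1 + 1 = 3
C(3) = 1 + C(2) + C(1) = 1 + 3 + 1 = 5
C(4) = 1 + C(3) + C(2) = 1 + 5 + 3 = 9
C(5) = 1 + C(4) + C(3) = 1 + 9 + 5 = 15
n_calls = C(5) = 15

Final answer: 15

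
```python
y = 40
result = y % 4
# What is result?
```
Trace:
  y=40
  y=40, result=0

Final answer: 0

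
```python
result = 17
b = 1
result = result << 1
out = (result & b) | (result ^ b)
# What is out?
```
Trace:
  result=17
  result=17, b=1
  result=34, b=1
  result=34, b=1, out=35

Final answer: 35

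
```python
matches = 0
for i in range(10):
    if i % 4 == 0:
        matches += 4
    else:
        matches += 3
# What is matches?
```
Trace:
  matches=0
  matches=4, i=0
  matches=7, i=1
  matches=10, i=2
  matches=13, i=3
  matches=17, i=4
  matches=20, i=5
  matches=23, i=6
  matches=26, i=7
  matches=30, i=8
  matches=33, i=9

Final answer: 33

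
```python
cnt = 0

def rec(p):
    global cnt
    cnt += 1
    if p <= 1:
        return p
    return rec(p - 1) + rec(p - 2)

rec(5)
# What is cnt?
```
Call trace (a repeated sub-call is expanded the first time; later identical calls just restate its return value):
rec(p=5)
  rec(p=4)
    rec(p=3)
      rec(p=2)
        rec(p=1)
        -> return 1
        rec(p=0)
        -> return 0
      -> return 1
      rec(p=1)
      -> return 1
    -> return 2
    rec(p=2) -> return 1  (same call as traced above)
  -> return 3
  rec(p=3) -> return 2  (same call as traced above)
-> return 5

cnt is incremented once per call, so count the calls in each subtree. Let C(p) = number of calls made by rec(p).
C(0) = C(1) = 1 (base case, no recursion); C(p) = 1 + C(p - 1) + C(p - 2) otherwise.
C(2) = 1 + C(1) + C(0) = 1 + 1 + 1 = 3
C(3) = 1 + C(2) + C(1) = 1 + 3 + 1 = 5
C(4) = 1 + C(3) + C(2) = 1 + 5 + 3 = 9
C(5) = 1 + C(4) + C(3) = 1 + 9 + 5 = 15
cnt = C(5) = 15

Final answer: 15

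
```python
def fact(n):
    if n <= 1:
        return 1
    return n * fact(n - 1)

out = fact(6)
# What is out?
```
Call trace:
fact(n=6)
  fact(n=5)
    fact(n=4)
      fact(n=3)
        fact(n=2)
          fact(n=1)
          -> return 1
        -> return 2
      -> return 6
    -> return 24
  -> return 120
-> return 720

Final answer: 720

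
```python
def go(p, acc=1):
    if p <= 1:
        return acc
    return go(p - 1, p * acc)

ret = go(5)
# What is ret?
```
Call trace:
go(p=5, acc=1)
  go(p=4, acc=5)
    go(p=3, acc=20)
      go(p=2, acc=60)
        go(p=1, acc=120)
        -> return 120
      -> return 120
    -> return 120
  -> return 120
-> return 120

Final answer: 120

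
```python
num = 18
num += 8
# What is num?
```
Trace:
  num=18
  num=26

Final answer: 26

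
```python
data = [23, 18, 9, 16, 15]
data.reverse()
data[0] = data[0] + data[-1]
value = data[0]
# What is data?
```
Trace:
  data=[23, 18, 9, 16, 15]
  data=[15, 16, 9, 18, 23]
  data=[38, 16, 9, 18, 23]
  data=[38, 16, 9, 18, 23], value=38

Final answer: [38, 16, 9, 18, 23]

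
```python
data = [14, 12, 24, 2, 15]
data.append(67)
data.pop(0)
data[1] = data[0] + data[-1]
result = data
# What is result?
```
Trace:
  data=[14, 12, 24, 2, 15]
  data=[14, 12, 24, 2, 15, 67]
  data=[12, 24, 2, 15, 67]
  data=[12, 79, 2, 15, 67]
  data=[12, 79, 2, 15, 67], result=[12, 79, 2, 15, 67]

Final answer: [12, 79, 2, 15, 67]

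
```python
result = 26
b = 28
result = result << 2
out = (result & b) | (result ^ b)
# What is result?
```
Trace:
  result=26
  result=26, b=28
  result=104, b=28
  result=104, b=28, out=124

Final answer: 104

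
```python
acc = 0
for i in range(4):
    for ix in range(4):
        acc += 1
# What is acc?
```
Trace:
  acc=0
  acc=1, i=0, ix=0
  acc=2, i=0, ix=1
  acc=3, i=0, ix=2
  acc=4, i=0, ix=3
  acc=5, i=1, ix=0
  acc=6, i=1, ix=1
  acc=7, i=1, ix=2
  acc=8, i=1, ix=3
  acc=9, i=2, ix=0
  acc=10, i=2, ix=1
  acc=11, i=2, ix=2
  acc=12, i=2, ix=3
  acc=13, i=3, ix=0
  acc=14, i=3, ix=1
  acc=15, i=3, ix=2
  acc=16, i=3, ix=3

Final answer: 16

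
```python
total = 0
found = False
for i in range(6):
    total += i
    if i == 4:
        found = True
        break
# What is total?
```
Trace:
  total=0
  total=0, found=False
  total=0, found=False, i=0
  total=1, found=False, i=1
  total=3, found=False, i=2
  total=6, found=False, i=3
  total=10, found=True, i=4

Final answer: 10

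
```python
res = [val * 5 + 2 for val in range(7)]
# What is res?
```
Trace:
  val=0
  val=1
  val=2
  val=3
  val=4
  val=5
  val=6
  res=[2, 7, 12, 17, 22, 27, 32]

Final answer: [2, 7, 12, 17, 22, 27, 32]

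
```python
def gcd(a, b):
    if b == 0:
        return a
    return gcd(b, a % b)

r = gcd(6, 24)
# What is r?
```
Call trace:
gcd(a=6, b=24)
  gcd(a=24, b=6)
    gcd(a=6, b=0)
    -> return 6
  -> return 6
-> return 6

Final answer: 6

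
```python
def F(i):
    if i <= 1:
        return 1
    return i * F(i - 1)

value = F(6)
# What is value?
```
Call trace:
F(i=6)
  F(i=5)
    F(i=4)
      F(i=3)
        F(i=2)
          F(i=1)
          -> return 1
        -> return 2
      -> return 6
    -> return 24
  -> return 120
-> return 720

Final answer: 720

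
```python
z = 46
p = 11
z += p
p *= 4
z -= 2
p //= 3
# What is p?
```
Trace:
  z=46
  z=46, p=11
  z=57, p=11
  z=57, p=44
  z=55, p=44
  z=55, p=14

Final answer: 14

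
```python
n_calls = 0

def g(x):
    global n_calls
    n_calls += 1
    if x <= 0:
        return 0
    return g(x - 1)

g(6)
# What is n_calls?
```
Call trace:
g(x=6)
  g(x=5)
    g(x=4)
      g(x=3)
        g(x=2)
          g(x=1)
            g(x=0)
            -> return 0
          -> return 0
        -> return 0
      -> return 0
    -> return 0
  -> return 0
-> return 0

n_calls is incremented once per call. g is entered once for each x = 6, 5, 4, 3, 2, 1, 0 (the x <= 0 call returns without recursing), i.e. 6 + 1 calls.
n_calls = 7

Final answer: 7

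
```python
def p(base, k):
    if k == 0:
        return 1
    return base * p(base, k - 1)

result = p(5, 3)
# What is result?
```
Call trace:
p(base=5, k=3)
  p(base=5, k=2)
    p(base=5, k=1)
      p(base=5, k=0)
      -> return 1
    -> return 5
  -> return 25
-> return 125

Final answer: 125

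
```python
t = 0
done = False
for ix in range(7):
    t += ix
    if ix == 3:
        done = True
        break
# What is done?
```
Trace:
  t=0
  t=0, done=False
  t=0, done=False, ix=0
  t=1, done=False, ix=1
  t=3, done=False, ix=2
  t=6, done=True, ix=3

Final answer: True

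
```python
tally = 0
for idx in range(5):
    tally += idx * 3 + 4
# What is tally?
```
Trace:
  tally=0
  tally=4, idx=0
  tally=11, idx=1
  tally=21, idx=2
  tally=34, idx=3
  tally=50, idx=4

Final answer: 50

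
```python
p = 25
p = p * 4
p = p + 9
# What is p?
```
Trace:
  p=25
  p=100
  p=109

Final answer: 109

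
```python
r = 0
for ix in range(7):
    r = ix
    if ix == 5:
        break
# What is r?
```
Trace:
  r=0
  r=0, ix=0
  r=1, ix=1
  r=2, ix=2
  r=3, ix=3
  r=4, ix=4
  r=5, ix=5

Final answer: 5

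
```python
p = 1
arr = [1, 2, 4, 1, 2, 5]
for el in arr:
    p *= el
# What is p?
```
Trace:
  p=1
  p=1, el=1
  p=2, el=2
  p=8, el=4
  p=8, el=1
  p=16, el=2
  p=80, el=5

Final answer: 80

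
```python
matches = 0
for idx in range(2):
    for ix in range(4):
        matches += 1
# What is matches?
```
Trace:
  matches=0
  matches=1, idx=0, ix=0
  matches=2, idx=0, ix=1
  matches=3, idx=0, ix=2
  matches=4, idx=0, ix=3
  matches=5, idx=1, ix=0
  matches=6, idx=1, ix=1
  matches=7, idx=1, ix=2
  matches=8, idx=1, ix=3

Final answer: 8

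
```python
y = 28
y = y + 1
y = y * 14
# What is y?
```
Trace:
  y=28
  y=29
  y=406

Final answer: 406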